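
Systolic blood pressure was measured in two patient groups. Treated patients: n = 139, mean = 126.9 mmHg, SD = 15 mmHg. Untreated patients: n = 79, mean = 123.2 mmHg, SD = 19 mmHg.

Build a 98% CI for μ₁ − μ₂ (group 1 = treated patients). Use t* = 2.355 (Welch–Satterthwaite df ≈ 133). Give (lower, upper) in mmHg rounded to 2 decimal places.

Standard errors of each mean: 15/√139 = 1.2723 and 19/√79 = 2.1377.
SE(x̄₁ − x̄₂) = √(1.2723² + 2.1377²) = 2.4877 for independent samples with unequal variances.
With t* = 2.355, the margin is 2.355 × 2.4877 = 5.8585.
x̄₁ − x̄₂ = 126.9 − 123.2 = 3.7000; the interval is 3.7000 ± 5.8585 = (-2.16, 9.56).

(-2.16, 9.56)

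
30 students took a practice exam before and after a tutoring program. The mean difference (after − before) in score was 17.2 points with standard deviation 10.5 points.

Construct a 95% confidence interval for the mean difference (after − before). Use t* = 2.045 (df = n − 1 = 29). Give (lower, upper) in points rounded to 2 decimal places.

(13.28, 21.12)

This is a matched-pairs design, so SE = s_d/√n = 10.5/√30 = 1.9170.
Margin = 2.045 × 1.9170 = 3.9203; the interval is 17.2 ± 3.9203 = (13.28, 21.12).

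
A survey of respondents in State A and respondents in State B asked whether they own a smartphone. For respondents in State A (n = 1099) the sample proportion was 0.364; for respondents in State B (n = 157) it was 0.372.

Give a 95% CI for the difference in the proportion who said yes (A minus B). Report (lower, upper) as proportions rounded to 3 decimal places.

SE₁ = √(p̂₁(1−p̂₁)/n₁) = √(0.3640·0.6360/1099) = 0.01451; SE₂ = √(0.3720·0.6280/157) = 0.03857.
Independent samples: SE of the difference = √(SE₁² + SE₂²) = √(0.0002105401 + 0.0014876449) = 0.04121.
z* for 95% confidence is 1.960, so the margin of error is 1.960 × 0.04121 = 0.08077.
Point estimate p̂₁ − p̂₂ = 0.3640 − 0.3720 = -0.0080.
-0.0080 ± 0.08077 → (-0.089, 0.073).

(-0.089, 0.073)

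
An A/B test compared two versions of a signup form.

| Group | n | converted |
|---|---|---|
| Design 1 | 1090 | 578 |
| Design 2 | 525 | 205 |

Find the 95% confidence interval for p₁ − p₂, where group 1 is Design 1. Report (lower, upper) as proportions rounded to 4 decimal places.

(0.0886, 0.1910)

p̂₁ = 578/1090 = 0.5303 and p̂₂ = 205/525 = 0.3905.
SE₁ = √(p̂₁(1−p̂₁)/n₁) = √(0.5303·0.4697/1090) = 0.01512; SE₂ = √(0.3905·0.6095/525) = 0.02129.
Independent samples: SE of the difference = √(SE₁² + SE₂²) = √(0.0002286144 + 0.0004532641) = 0.02611.
z* for 95% confidence is 1.960, so the margin of error is 1.960 × 0.02611 = 0.05118.
Point estimate p̂₁ − p̂₂ = 0.5303 − 0.3905 = 0.1398.
0.1398 ± 0.05118 → (0.0886, 0.1910).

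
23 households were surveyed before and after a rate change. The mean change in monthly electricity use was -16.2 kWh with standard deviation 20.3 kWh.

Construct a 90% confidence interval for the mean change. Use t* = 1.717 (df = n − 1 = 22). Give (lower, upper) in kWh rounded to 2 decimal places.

(-23.47, -8.93)

This is a matched-pairs design, so SE = s_d/√n = 20.3/√23 = 4.2328.
Margin = 1.717 × 4.2328 = 7.2677; the interval is -16.2 ± 7.2677 = (-23.47, -8.93).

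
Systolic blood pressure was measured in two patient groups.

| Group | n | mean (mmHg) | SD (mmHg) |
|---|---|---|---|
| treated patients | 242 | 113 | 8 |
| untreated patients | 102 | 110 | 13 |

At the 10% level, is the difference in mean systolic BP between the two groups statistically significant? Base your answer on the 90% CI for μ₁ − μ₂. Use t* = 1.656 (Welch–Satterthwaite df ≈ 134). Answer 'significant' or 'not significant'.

Per-group SEs: s₁/√n₁ = 8/√242 = 0.5143, s₂/√n₂ = 13/√102 = 1.2872.
Unpooled SE of the difference: √(0.26450449 + 1.65688384) = 1.3861.
Margin of error = t* · SE = 1.656 × 1.3861 = 2.2954.
x̄₁ − x̄₂ = 113 − 110 = 3.0000.
CI: 3.0000 ± 2.2954 = (0.7046, 5.2954).
The interval (0.7046, 5.2954) does not contain 0, so the difference is significant.

significant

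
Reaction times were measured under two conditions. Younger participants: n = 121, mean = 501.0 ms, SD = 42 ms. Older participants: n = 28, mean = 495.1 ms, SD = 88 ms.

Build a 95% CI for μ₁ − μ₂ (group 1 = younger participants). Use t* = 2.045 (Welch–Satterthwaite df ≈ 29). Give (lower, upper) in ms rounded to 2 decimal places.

Standard errors of each mean: 42/√121 = 3.8182 and 88/√28 = 16.6304.
SE(x̄₁ − x̄₂) = √(3.8182² + 16.6304²) = 17.0631 for independent samples with unequal variances.
With t* = 2.045, the margin is 2.045 × 17.0631 = 34.8940.
x̄₁ − x̄₂ = 501.0 − 495.1 = 5.9000; the interval is 5.9000 ± 34.8940 = (-28.99, 40.79).

(-28.99, 40.79)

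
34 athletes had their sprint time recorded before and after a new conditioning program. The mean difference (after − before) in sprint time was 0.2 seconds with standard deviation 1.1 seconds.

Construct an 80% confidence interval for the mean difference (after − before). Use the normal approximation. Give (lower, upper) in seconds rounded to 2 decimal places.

Paired design: SE = s_d/√n = 1.1/√34 = 0.1886.
z* = 1.282; margin of error = 1.282 × 0.1886 = 0.2418.
0.2 ± 0.2418 → (-0.04, 0.44).

(-0.04, 0.44)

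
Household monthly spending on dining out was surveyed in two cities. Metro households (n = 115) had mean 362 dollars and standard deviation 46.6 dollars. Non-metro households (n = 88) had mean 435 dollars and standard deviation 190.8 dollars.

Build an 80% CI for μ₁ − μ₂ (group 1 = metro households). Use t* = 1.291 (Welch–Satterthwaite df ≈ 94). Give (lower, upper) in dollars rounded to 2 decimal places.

(-99.85, -46.15)

Per-group SEs: s₁/√n₁ = 46.6/√115 = 4.3455, s₂/√n₂ = 190.8/√88 = 20.3393.
Unpooled SE of the difference: √(18.88337025 + 413.68712449) = 20.7983.
Margin of error = t* · SE = 1.291 × 20.7983 = 26.8506.
x̄₁ − x̄₂ = 362 − 435 = -73.0000.
CI: -73.0000 ± 26.8506 = (-99.85, -46.15).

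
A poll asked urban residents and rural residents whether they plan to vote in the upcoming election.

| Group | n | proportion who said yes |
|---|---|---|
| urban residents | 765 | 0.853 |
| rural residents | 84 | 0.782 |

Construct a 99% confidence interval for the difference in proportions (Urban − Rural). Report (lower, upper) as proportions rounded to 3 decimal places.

(-0.050, 0.192)

SE₁ = √(p̂₁(1−p̂₁)/n₁) = √(0.8530·0.1470/765) = 0.01280; SE₂ = √(0.7820·0.2180/84) = 0.04505.
Independent samples: SE of the difference = √(SE₁² + SE₂²) = √(0.00016384 + 0.0020295025) = 0.04683.
z* for 99% confidence is 2.576, so the margin of error is 2.576 × 0.04683 = 0.12063.
Point estimate p̂₁ − p̂₂ = 0.8530 − 0.7820 = 0.0710.
0.0710 ± 0.12063 → (-0.050, 0.192).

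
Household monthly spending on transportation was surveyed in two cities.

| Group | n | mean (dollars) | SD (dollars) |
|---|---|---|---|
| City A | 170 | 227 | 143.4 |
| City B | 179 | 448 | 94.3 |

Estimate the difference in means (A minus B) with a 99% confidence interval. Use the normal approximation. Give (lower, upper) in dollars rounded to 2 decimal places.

SE₁ = s₁/√n₁ = 143.4/√170 = 10.9983; SE₂ = 94.3/√179 = 7.0483.
Independent samples, unequal variances: SE_diff = √(SE₁² + SE₂²) = √(120.96260289 + 49.67853289) = 13.0630.
z* = 2.576, so margin of error = 2.576 × 13.0630 = 33.6503.
Difference in means = 227 − 448 = -221.0000.
-221.0000 ± 33.6503 → (-254.65, -187.35).

(-254.65, -187.35)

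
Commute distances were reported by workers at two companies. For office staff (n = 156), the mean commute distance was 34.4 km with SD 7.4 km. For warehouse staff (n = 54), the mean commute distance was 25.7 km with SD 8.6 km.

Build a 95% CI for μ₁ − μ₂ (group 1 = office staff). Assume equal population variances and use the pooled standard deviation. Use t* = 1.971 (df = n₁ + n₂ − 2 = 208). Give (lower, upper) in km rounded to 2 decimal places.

s_p = √[((n₁−1)s₁² + (n₂−1)s₂²)/(n₁+n₂−2)] = √[(155·7.4² + 53·8.6²)/208] = 7.7235.
SE = 7.7235·√(1/156 + 1/54) = 1.2195.
With t* = 1.971, margin = 1.971 × 1.2195 = 2.4036.
x̄₁ − x̄₂ = 34.4 − 25.7 = 8.7000; interval 8.7000 ± 2.4036 = (6.30, 11.10).

(6.30, 11.10)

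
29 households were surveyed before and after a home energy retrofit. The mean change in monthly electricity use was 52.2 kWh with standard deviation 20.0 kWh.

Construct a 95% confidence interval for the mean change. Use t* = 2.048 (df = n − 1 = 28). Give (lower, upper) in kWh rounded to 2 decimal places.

Paired design: SE = s_d/√n = 20.0/√29 = 3.7139.
t* = 2.048; margin of error = 2.048 × 3.7139 = 7.6061.
52.2 ± 7.6061 → (44.59, 59.81).

(44.59, 59.81)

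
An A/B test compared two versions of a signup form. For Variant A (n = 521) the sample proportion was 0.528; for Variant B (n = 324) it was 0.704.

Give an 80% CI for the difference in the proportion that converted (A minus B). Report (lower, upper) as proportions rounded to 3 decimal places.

The two standard errors are √(0.5280×0.4720/521) = 0.02187 and √(0.7040×0.2960/324) = 0.02536.
Because the samples are independent, SE_diff = √(0.02187² + 0.02536²) = 0.03349.
Using z* = 1.282 for 80%, ME = 1.282 × 0.03349 = 0.04293.
p̂₁ − p̂₂ = -0.1760; interval -0.1760 ± 0.04293 gives (-0.219, -0.133).

(-0.219, -0.133)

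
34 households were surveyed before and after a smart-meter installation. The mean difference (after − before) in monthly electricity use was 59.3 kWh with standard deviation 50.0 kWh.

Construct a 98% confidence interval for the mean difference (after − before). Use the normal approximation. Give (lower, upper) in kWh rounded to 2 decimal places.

(39.35, 79.25)

This is a matched-pairs design, so SE = s_d/√n = 50.0/√34 = 8.5749.
Margin = 2.326 × 8.5749 = 19.9452; the interval is 59.3 ± 19.9452 = (39.35, 79.25).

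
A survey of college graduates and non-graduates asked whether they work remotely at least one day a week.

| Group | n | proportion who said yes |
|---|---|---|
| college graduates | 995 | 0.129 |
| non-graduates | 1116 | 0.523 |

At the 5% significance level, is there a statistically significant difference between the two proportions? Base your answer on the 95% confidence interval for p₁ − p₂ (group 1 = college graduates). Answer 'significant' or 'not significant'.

SE₁ = √(p̂₁(1−p̂₁)/n₁) = √(0.1290·0.8710/995) = 0.01063; SE₂ = √(0.5230·0.4770/1116) = 0.01495.
Independent samples: SE of the difference = √(SE₁² + SE₂²) = √(0.0001129969 + 0.0002235025) = 0.01834.
z* for 95% confidence is 1.960, so the margin of error is 1.960 × 0.01834 = 0.03595.
Point estimate p̂₁ − p̂₂ = 0.1290 − 0.5230 = -0.3940.
-0.3940 ± 0.03595 → (-0.42995, -0.35805).
The interval (-0.42995, -0.35805) does not contain 0, so the difference is significant.

significant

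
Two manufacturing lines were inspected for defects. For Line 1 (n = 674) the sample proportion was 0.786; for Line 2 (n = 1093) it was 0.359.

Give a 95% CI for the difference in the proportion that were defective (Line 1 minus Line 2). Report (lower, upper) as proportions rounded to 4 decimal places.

(0.3850, 0.4690)

Each SE is √(p̂(1−p̂)/n): √(0.7860·0.2140/674) = 0.01580 and √(0.3590·0.6410/1093) = 0.01451.
SE(p̂₁ − p̂₂) = √(SE₁² + SE₂²) = √(0.00024964 + 0.0002105401) = 0.02145, since the two samples are independent.
At 95% confidence z* = 1.960; margin = 1.960 × 0.02145 = 0.04204.
The difference is 0.7860 − 0.3590 = 0.4270, so the interval is 0.4270 ± 0.04204 = (0.3850, 0.4690).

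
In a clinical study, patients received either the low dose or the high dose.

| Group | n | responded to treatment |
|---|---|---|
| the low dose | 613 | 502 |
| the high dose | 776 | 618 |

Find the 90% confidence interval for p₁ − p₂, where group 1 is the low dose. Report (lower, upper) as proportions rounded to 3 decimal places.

p̂₁ = 502/613 = 0.8189 and p̂₂ = 618/776 = 0.7964.
SE₁ = √(p̂₁(1−p̂₁)/n₁) = √(0.8189·0.1811/613) = 0.01555; SE₂ = √(0.7964·0.2036/776) = 0.01446.
Independent samples: SE of the difference = √(SE₁² + SE₂²) = √(0.0002418025 + 0.0002090916) = 0.02123.
z* for 90% confidence is 1.645, so the margin of error is 1.645 × 0.02123 = 0.03492.
Point estimate p̂₁ − p̂₂ = 0.8189 − 0.7964 = 0.0225.
0.0225 ± 0.03492 → (-0.012, 0.057).

(-0.012, 0.057)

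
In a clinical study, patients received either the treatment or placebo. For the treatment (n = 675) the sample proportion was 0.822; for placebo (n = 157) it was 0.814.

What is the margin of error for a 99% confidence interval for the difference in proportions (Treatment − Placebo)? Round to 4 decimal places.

0.0885

Each SE is √(p̂(1−p̂)/n): √(0.8220·0.1780/675) = 0.01472 and √(0.8140·0.1860/157) = 0.03105.
SE(p̂₁ − p̂₂) = √(SE₁² + SE₂²) = √(0.0002166784 + 0.0009641025) = 0.03436, since the two samples are independent.
At 99% confidence z* = 2.576; margin = 2.576 × 0.03436 = 0.08851.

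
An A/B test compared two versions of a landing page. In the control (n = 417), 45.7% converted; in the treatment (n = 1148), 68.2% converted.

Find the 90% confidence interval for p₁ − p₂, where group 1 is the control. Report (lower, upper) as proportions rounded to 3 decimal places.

Each SE is √(p̂(1−p̂)/n): √(0.4570·0.5430/417) = 0.02439 and √(0.6820·0.3180/1148) = 0.01374.
SE(p̂₁ − p̂₂) = √(SE₁² + SE₂²) = √(0.0005948721 + 0.0001887876) = 0.02799, since the two samples are independent.
At 90% confidence z* = 1.645; margin = 1.645 × 0.02799 = 0.04604.
The difference is 0.4570 − 0.6820 = -0.2250, so the interval is -0.2250 ± 0.04604 = (-0.271, -0.179).

(-0.271, -0.179)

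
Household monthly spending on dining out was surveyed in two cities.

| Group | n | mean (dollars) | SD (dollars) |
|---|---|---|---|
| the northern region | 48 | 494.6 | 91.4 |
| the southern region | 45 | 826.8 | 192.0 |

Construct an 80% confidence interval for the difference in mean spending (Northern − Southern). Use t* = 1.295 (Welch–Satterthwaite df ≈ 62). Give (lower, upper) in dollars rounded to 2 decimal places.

SE₁ = s₁/√n₁ = 91.4/√48 = 13.1925; SE₂ = 192.0/√45 = 28.6217.
Independent samples, unequal variances: SE_diff = √(SE₁² + SE₂²) = √(174.04205625 + 819.20171089) = 31.5158.
t* = 1.295, so margin of error = 1.295 × 31.5158 = 40.8130.
Difference in means = 494.6 − 826.8 = -332.2000.
-332.2000 ± 40.8130 → (-373.01, -291.39).

(-373.01, -291.39)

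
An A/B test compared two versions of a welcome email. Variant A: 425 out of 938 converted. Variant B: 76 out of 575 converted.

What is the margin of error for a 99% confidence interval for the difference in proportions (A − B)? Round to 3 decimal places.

p̂₁ = 425/938 = 0.4531 and p̂₂ = 76/575 = 0.1322.
SE₁ = √(p̂₁(1−p̂₁)/n₁) = √(0.4531·0.5469/938) = 0.01625; SE₂ = √(0.1322·0.8678/575) = 0.01413.
Independent samples: SE of the difference = √(SE₁² + SE₂²) = √(0.0002640625 + 0.0001996569) = 0.02153.
z* for 99% confidence is 2.576, so the margin of error is 2.576 × 0.02153 = 0.05546.

0.055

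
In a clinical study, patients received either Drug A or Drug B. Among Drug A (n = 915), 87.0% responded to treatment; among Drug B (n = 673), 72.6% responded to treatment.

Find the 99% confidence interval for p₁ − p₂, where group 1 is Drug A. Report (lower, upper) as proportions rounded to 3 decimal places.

Each SE is √(p̂(1−p̂)/n): √(0.8700·0.1300/915) = 0.01112 and √(0.7260·0.2740/673) = 0.01719.
SE(p̂₁ − p̂₂) = √(SE₁² + SE₂²) = √(0.0001236544 + 0.0002954961) = 0.02047, since the two samples are independent.
At 99% confidence z* = 2.576; margin = 2.576 × 0.02047 = 0.05273.
The difference is 0.8700 − 0.7260 = 0.1440, so the interval is 0.1440 ± 0.05273 = (0.091, 0.197).

(0.091, 0.197)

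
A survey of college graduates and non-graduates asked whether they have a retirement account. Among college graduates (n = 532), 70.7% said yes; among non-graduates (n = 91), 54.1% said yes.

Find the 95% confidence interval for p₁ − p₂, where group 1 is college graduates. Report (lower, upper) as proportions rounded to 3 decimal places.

Each SE is √(p̂(1−p̂)/n): √(0.7070·0.2930/532) = 0.01973 and √(0.5410·0.4590/91) = 0.05224.
SE(p̂₁ − p̂₂) = √(SE₁² + SE₂²) = √(0.0003892729 + 0.0027290176) = 0.05584, since the two samples are independent.
At 95% confidence z* = 1.960; margin = 1.960 × 0.05584 = 0.10945.
The difference is 0.7070 − 0.5410 = 0.1660, so the interval is 0.1660 ± 0.10945 = (0.057, 0.275).

(0.057, 0.275)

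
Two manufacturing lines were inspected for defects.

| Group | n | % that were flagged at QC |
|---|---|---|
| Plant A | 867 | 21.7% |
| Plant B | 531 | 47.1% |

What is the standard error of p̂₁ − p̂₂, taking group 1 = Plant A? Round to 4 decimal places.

0.0258

SE₁ = √(p̂₁(1−p̂₁)/n₁) = √(0.2170·0.7830/867) = 0.01400; SE₂ = √(0.4710·0.5290/531) = 0.02166.
Independent samples: SE of the difference = √(SE₁² + SE₂²) = √(0.000196 + 0.0004691556) = 0.02579.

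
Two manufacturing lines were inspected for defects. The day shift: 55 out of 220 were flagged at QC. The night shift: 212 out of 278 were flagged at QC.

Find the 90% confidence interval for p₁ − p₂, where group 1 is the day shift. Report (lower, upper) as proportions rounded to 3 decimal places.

Sample proportions: 55/220 = 0.2500, 212/278 = 0.7626.
Each SE is √(p̂(1−p̂)/n): √(0.2500·0.7500/220) = 0.02919 and √(0.7626·0.2374/278) = 0.02552.
SE(p̂₁ − p̂₂) = √(SE₁² + SE₂²) = √(0.0008520561 + 0.0006512704) = 0.03877, since the two samples are independent.
At 90% confidence z* = 1.645; margin = 1.645 × 0.03877 = 0.06378.
The difference is 0.2500 − 0.7626 = -0.5126, so the interval is -0.5126 ± 0.06378 = (-0.576, -0.449).

(-0.576, -0.449)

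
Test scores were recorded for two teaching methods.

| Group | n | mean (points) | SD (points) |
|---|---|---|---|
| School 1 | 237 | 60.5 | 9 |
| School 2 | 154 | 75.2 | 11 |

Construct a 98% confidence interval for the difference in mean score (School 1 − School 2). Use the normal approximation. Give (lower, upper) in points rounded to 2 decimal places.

(-17.17, -12.23)

SE₁ = s₁/√n₁ = 9/√237 = 0.5846; SE₂ = 11/√154 = 0.8864.
Independent samples, unequal variances: SE_diff = √(SE₁² + SE₂²) = √(0.34175716 + 0.78570496) = 1.0618.
z* = 2.326, so margin of error = 2.326 × 1.0618 = 2.4697.
Difference in means = 60.5 − 75.2 = -14.7000.
-14.7000 ± 2.4697 → (-17.17, -12.23).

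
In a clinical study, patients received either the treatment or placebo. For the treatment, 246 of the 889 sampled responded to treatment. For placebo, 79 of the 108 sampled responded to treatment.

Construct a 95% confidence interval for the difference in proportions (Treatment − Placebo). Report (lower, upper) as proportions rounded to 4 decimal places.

First, p̂₁ = 246/889 = 0.2767; p̂₂ = 79/108 = 0.7315.
The two standard errors are √(0.2767×0.7233/889) = 0.01500 and √(0.7315×0.2685/108) = 0.04264.
Because the samples are independent, SE_diff = √(0.01500² + 0.04264²) = 0.04520.
Using z* = 1.960 for 95%, ME = 1.960 × 0.04520 = 0.08859.
p̂₁ − p̂₂ = -0.4548; interval -0.4548 ± 0.08859 gives (-0.5434, -0.3662).

(-0.5434, -0.3662)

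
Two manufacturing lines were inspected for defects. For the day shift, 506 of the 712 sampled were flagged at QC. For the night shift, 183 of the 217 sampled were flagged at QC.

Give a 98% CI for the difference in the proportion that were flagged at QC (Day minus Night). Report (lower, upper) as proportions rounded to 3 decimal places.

First, p̂₁ = 506/712 = 0.7107; p̂₂ = 183/217 = 0.8433.
The two standard errors are √(0.7107×0.2893/712) = 0.01699 and √(0.8433×0.1567/217) = 0.02468.
Because the samples are independent, SE_diff = √(0.01699² + 0.02468²) = 0.02996.
Using z* = 2.326 for 98%, ME = 2.326 × 0.02996 = 0.06969.
p̂₁ − p̂₂ = -0.1326; interval -0.1326 ± 0.06969 gives (-0.202, -0.063).

(-0.202, -0.063)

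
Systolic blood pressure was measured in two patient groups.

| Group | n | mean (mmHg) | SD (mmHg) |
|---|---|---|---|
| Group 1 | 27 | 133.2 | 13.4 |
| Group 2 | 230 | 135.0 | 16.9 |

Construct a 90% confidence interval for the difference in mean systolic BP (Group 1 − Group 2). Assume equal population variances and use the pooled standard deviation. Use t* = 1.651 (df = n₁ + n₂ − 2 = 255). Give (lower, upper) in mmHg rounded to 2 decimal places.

(-7.37, 3.77)

Pooled variance s_p² = [26·13.4² + 229·16.9²] / (27+230−2) = 274.7971, so s_p = 16.5770.
SE_diff = s_p·√(1/n₁ + 1/n₂) = 16.5770·√(1/27 + 1/230) = 3.3723.
t* = 1.651; margin = 1.651 × 3.3723 = 5.5677.
Difference = 133.2 − 135.0 = -1.8000.
-1.8000 ± 5.5677 → (-7.37, 3.77).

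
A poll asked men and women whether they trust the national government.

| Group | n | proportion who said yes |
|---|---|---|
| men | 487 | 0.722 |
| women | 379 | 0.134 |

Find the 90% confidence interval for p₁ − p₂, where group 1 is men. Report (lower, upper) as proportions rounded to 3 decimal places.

Each SE is √(p̂(1−p̂)/n): √(0.7220·0.2780/487) = 0.02030 and √(0.1340·0.8660/379) = 0.01750.
SE(p̂₁ − p̂₂) = √(SE₁² + SE₂²) = √(0.00041209 + 0.00030625) = 0.02680, since the two samples are independent.
At 90% confidence z* = 1.645; margin = 1.645 × 0.02680 = 0.04409.
The difference is 0.7220 − 0.1340 = 0.5880, so the interval is 0.5880 ± 0.04409 = (0.544, 0.632).

(0.544, 0.632)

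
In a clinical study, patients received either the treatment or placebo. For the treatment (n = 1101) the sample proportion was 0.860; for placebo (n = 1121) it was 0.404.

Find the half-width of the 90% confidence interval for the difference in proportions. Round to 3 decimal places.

SE₁ = √(p̂₁(1−p̂₁)/n₁) = √(0.8600·0.1400/1101) = 0.01046; SE₂ = √(0.4040·0.5960/1121) = 0.01466.
Independent samples: SE of the difference = √(SE₁² + SE₂²) = √(0.0001094116 + 0.0002149156) = 0.01801.
z* for 90% confidence is 1.645, so the margin of error is 1.645 × 0.01801 = 0.02963.

0.030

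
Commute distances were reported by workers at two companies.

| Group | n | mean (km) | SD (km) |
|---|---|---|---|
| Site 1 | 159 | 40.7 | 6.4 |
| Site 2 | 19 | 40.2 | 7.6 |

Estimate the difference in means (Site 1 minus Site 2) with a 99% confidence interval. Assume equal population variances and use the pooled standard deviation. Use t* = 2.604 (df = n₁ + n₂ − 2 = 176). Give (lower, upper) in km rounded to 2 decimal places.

(-3.63, 4.63)

s_p = √[((n₁−1)s₁² + (n₂−1)s₂²)/(n₁+n₂−2)] = √[(158·6.4² + 18·7.6²)/176] = 6.5329.
SE = 6.5329·√(1/159 + 1/19) = 1.5858.
With t* = 2.604, margin = 2.604 × 1.5858 = 4.1294.
x̄₁ − x̄₂ = 40.7 − 40.2 = 0.5000; interval 0.5000 ± 4.1294 = (-3.63, 4.63).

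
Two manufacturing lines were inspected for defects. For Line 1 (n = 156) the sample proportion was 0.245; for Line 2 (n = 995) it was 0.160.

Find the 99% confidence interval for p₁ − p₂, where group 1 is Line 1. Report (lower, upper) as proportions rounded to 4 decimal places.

(-0.0086, 0.1786)

The two standard errors are √(0.2450×0.7550/156) = 0.03443 and √(0.1600×0.8400/995) = 0.01162.
Because the samples are independent, SE_diff = √(0.03443² + 0.01162²) = 0.03634.
Using z* = 2.576 for 99%, ME = 2.576 × 0.03634 = 0.09361.
p̂₁ − p̂₂ = 0.0850; interval 0.0850 ± 0.09361 gives (-0.0086, 0.1786).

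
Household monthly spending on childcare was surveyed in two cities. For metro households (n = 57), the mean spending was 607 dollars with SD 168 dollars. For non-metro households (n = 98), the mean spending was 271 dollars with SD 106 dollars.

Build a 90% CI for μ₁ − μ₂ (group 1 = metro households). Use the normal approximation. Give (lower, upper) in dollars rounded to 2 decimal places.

SE₁ = s₁/√n₁ = 168/√57 = 22.2521; SE₂ = 106/√98 = 10.7076.
Independent samples, unequal variances: SE_diff = √(SE₁² + SE₂²) = √(495.15595441 + 114.65269776) = 24.6943.
z* = 1.645, so margin of error = 1.645 × 24.6943 = 40.6221.
Difference in means = 607 − 271 = 336.0000.
336.0000 ± 40.6221 → (295.38, 376.62).

(295.38, 376.62)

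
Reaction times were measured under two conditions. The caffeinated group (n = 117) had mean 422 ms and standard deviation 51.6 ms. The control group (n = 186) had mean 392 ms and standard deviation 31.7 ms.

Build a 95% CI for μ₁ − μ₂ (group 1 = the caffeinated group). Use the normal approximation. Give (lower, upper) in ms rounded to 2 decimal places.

(19.60, 40.40)

Per-group SEs: s₁/√n₁ = 51.6/√117 = 4.7704, s₂/√n₂ = 31.7/√186 = 2.3244.
Unpooled SE of the difference: √(22.75671616 + 5.40283536) = 5.3066.
Margin of error = z* · SE = 1.960 × 5.3066 = 10.4009.
x̄₁ − x̄₂ = 422 − 392 = 30.0000.
CI: 30.0000 ± 10.4009 = (19.60, 40.40).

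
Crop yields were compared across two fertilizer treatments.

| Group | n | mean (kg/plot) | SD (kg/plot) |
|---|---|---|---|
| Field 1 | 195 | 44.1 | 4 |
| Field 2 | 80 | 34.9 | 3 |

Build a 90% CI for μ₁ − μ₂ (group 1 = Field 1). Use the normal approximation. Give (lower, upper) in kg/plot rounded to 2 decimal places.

Standard errors of each mean: 4/√195 = 0.2864 and 3/√80 = 0.3354.
SE(x̄₁ − x̄₂) = √(0.2864² + 0.3354²) = 0.4410 for independent samples with unequal variances.
With z* = 1.645, the margin is 1.645 × 0.4410 = 0.7254.
x̄₁ − x̄₂ = 44.1 − 34.9 = 9.2000; the interval is 9.2000 ± 0.7254 = (8.47, 9.93).

(8.47, 9.93)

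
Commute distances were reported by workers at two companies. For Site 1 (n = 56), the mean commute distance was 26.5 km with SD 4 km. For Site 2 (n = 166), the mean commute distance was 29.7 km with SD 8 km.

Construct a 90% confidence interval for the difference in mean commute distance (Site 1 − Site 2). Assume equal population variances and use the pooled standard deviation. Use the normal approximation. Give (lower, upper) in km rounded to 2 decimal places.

(-5.03, -1.37)

s_p = √[((n₁−1)s₁² + (n₂−1)s₂²)/(n₁+n₂−2)] = √[(55·4² + 165·8²)/220] = 7.2111.
SE = 7.2111·√(1/56 + 1/166) = 1.1144.
With z* = 1.645, margin = 1.645 × 1.1144 = 1.8332.
x̄₁ − x̄₂ = 26.5 − 29.7 = -3.2000; interval -3.2000 ± 1.8332 = (-5.03, -1.37).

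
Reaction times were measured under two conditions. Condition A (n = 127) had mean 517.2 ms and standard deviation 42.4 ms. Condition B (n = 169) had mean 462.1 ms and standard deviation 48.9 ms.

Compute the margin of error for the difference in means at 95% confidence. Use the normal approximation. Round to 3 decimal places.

10.428

Per-group SEs: s₁/√n₁ = 42.4/√127 = 3.7624, s₂/√n₂ = 48.9/√169 = 3.7615.
Unpooled SE of the difference: √(14.15565376 + 14.14888225) = 5.3202.
Margin of error = z* · SE = 1.960 × 5.3202 = 10.4276.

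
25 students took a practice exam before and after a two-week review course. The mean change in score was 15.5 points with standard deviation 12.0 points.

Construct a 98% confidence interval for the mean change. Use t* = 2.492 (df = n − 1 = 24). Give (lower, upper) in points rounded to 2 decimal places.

(9.52, 21.48)

Paired design: SE = s_d/√n = 12.0/√25 = 2.4000.
t* = 2.492; margin of error = 2.492 × 2.4000 = 5.9808.
15.5 ± 5.9808 → (9.52, 21.48).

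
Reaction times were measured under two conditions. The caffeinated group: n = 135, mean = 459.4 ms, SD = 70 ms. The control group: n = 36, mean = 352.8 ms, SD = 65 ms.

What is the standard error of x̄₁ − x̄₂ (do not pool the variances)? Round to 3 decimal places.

12.396

SE₁ = s₁/√n₁ = 70/√135 = 6.0246; SE₂ = 65/√36 = 10.8333.
Independent samples, unequal variances: SE_diff = √(SE₁² + SE₂²) = √(36.29580516 + 117.36038889) = 12.3958.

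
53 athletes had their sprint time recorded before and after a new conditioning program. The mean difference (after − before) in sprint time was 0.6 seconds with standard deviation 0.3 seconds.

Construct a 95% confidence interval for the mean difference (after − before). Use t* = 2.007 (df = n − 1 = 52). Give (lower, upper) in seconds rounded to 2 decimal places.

(0.52, 0.68)

Paired design: SE = s_d/√n = 0.3/√53 = 0.0412.
t* = 2.007; margin of error = 2.007 × 0.0412 = 0.0827.
0.6 ± 0.0827 → (0.52, 0.68).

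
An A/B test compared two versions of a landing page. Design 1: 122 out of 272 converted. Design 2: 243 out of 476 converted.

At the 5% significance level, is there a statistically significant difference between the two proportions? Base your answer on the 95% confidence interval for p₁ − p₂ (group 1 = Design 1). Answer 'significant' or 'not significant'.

not significant

p̂₁ = 122/272 = 0.4485 and p̂₂ = 243/476 = 0.5105.
SE₁ = √(p̂₁(1−p̂₁)/n₁) = √(0.4485·0.5515/272) = 0.03016; SE₂ = √(0.5105·0.4895/476) = 0.02291.
Independent samples: SE of the difference = √(SE₁² + SE₂²) = √(0.0009096256 + 0.0005248681) = 0.03787.
z* for 95% confidence is 1.960, so the margin of error is 1.960 × 0.03787 = 0.07423.
Point estimate p̂₁ − p̂₂ = 0.4485 − 0.5105 = -0.0620.
-0.0620 ± 0.07423 → (-0.13623, 0.01223).
The interval (-0.13623, 0.01223) contains 0, so the difference is not significant.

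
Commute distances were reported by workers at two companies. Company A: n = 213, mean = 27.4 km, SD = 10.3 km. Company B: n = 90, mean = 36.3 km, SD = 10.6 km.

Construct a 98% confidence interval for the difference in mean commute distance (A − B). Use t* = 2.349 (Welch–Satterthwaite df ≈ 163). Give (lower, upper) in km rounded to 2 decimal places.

(-12.00, -5.80)

Standard errors of each mean: 10.3/√213 = 0.7057 and 10.6/√90 = 1.1173.
SE(x̄₁ − x̄₂) = √(0.7057² + 1.1173²) = 1.3215 for independent samples with unequal variances.
With t* = 2.349, the margin is 2.349 × 1.3215 = 3.1042.
x̄₁ − x̄₂ = 27.4 − 36.3 = -8.9000; the interval is -8.9000 ± 3.1042 = (-12.00, -5.80).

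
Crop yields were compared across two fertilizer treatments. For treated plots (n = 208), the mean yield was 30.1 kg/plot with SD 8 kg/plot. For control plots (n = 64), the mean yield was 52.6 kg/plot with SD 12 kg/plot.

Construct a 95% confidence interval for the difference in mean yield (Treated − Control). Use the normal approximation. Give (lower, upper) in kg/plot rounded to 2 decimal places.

(-25.63, -19.37)

Standard errors of each mean: 8/√208 = 0.5547 and 12/√64 = 1.5000.
SE(x̄₁ − x̄₂) = √(0.5547² + 1.5000²) = 1.5993 for independent samples with unequal variances.
With z* = 1.960, the margin is 1.960 × 1.5993 = 3.1346.
x̄₁ − x̄₂ = 30.1 − 52.6 = -22.5000; the interval is -22.5000 ± 3.1346 = (-25.63, -19.37).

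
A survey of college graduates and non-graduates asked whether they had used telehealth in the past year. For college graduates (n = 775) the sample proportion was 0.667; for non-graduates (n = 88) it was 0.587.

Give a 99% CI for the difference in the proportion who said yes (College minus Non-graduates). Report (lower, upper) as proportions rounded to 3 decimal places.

(-0.062, 0.222)

The two standard errors are √(0.6670×0.3330/775) = 0.01693 and √(0.5870×0.4130/88) = 0.05249.
Because the samples are independent, SE_diff = √(0.01693² + 0.05249²) = 0.05515.
Using z* = 2.576 for 99%, ME = 2.576 × 0.05515 = 0.14207.
p̂₁ − p̂₂ = 0.0800; interval 0.0800 ± 0.14207 gives (-0.062, 0.222).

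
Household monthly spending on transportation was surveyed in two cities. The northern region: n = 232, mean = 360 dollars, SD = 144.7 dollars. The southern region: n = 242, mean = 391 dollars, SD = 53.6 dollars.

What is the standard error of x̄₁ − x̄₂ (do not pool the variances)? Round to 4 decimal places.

SE₁ = s₁/√n₁ = 144.7/√232 = 9.5000; SE₂ = 53.6/√242 = 3.4455.
Independent samples, unequal variances: SE_diff = √(SE₁² + SE₂²) = √(90.25 + 11.87147025) = 10.1055.

10.1055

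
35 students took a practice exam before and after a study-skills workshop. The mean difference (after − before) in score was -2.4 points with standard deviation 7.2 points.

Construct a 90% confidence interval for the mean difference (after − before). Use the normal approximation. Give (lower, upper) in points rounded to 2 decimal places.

This is a matched-pairs design, so SE = s_d/√n = 7.2/√35 = 1.2170.
Margin = 1.645 × 1.2170 = 2.0020; the interval is -2.4 ± 2.0020 = (-4.40, -0.40).

(-4.40, -0.40)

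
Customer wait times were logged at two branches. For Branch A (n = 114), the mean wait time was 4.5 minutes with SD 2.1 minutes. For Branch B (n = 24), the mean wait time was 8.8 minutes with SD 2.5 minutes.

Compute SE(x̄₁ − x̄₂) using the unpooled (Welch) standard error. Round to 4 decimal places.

Per-group SEs: s₁/√n₁ = 2.1/√114 = 0.1967, s₂/√n₂ = 2.5/√24 = 0.5103.
Unpooled SE of the difference: √(0.03869089 + 0.26040609) = 0.5469.

0.5469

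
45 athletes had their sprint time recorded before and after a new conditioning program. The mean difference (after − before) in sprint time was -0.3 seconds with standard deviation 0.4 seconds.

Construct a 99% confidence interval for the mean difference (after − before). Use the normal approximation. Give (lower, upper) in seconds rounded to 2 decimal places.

Paired design: SE = s_d/√n = 0.4/√45 = 0.0596.
z* = 2.576; margin of error = 2.576 × 0.0596 = 0.1535.
-0.3 ± 0.1535 → (-0.45, -0.15).

(-0.45, -0.15)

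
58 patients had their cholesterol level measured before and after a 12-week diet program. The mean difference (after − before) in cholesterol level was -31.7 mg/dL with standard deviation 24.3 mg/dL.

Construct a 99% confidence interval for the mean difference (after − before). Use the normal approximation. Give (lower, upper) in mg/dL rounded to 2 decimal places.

Paired design: SE = s_d/√n = 24.3/√58 = 3.1907.
z* = 2.576; margin of error = 2.576 × 3.1907 = 8.2192.
-31.7 ± 8.2192 → (-39.92, -23.48).

(-39.92, -23.48)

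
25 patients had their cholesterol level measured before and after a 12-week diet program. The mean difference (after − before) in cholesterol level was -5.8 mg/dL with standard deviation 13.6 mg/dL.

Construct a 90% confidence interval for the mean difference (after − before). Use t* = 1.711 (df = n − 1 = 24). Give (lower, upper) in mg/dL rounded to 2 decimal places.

Paired design: SE = s_d/√n = 13.6/√25 = 2.7200.
t* = 1.711; margin of error = 1.711 × 2.7200 = 4.6539.
-5.8 ± 4.6539 → (-10.45, -1.15).

(-10.45, -1.15)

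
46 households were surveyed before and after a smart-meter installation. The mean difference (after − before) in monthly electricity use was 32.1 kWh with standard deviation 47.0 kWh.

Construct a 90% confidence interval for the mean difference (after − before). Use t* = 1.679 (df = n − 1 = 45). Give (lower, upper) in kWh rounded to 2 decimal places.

(20.46, 43.74)

Paired design: SE = s_d/√n = 47.0/√46 = 6.9298.
t* = 1.679; margin of error = 1.679 × 6.9298 = 11.6351.
32.1 ± 11.6351 → (20.46, 43.74).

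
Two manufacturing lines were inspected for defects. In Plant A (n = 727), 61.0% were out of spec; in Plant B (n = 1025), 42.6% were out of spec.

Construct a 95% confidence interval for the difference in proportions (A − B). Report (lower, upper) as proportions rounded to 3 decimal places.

(0.137, 0.231)

SE₁ = √(p̂₁(1−p̂₁)/n₁) = √(0.6100·0.3900/727) = 0.01809; SE₂ = √(0.4260·0.5740/1025) = 0.01545.
Independent samples: SE of the difference = √(SE₁² + SE₂²) = √(0.0003272481 + 0.0002387025) = 0.02379.
z* for 95% confidence is 1.960, so the margin of error is 1.960 × 0.02379 = 0.04663.
Point estimate p̂₁ − p̂₂ = 0.6100 − 0.4260 = 0.1840.
0.1840 ± 0.04663 → (0.137, 0.231).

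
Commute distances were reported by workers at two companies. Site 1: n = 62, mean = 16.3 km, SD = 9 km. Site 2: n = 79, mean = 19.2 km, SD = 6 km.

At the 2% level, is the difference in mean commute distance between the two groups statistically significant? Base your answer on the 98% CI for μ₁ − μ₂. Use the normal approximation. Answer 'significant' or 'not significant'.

not significant

Standard errors of each mean: 9/√62 = 1.1430 and 6/√79 = 0.6751.
SE(x̄₁ − x̄₂) = √(1.1430² + 0.6751²) = 1.3275 for independent samples with unequal variances.
With z* = 2.326, the margin is 2.326 × 1.3275 = 3.0878.
x̄₁ − x̄₂ = 16.3 − 19.2 = -2.9000; the interval is -2.9000 ± 3.0878 = (-5.9878, 0.1878).
The interval (-5.9878, 0.1878) contains 0, so the difference is not significant.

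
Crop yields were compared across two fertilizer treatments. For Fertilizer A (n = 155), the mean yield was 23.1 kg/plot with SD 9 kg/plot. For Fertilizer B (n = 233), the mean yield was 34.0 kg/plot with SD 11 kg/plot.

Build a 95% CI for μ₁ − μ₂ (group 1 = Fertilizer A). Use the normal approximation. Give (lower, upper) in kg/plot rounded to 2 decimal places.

(-12.90, -8.90)

SE₁ = s₁/√n₁ = 9/√155 = 0.7229; SE₂ = 11/√233 = 0.7206.
Independent samples, unequal variances: SE_diff = √(SE₁² + SE₂²) = √(0.52258441 + 0.51926436) = 1.0207.
z* = 1.960, so margin of error = 1.960 × 1.0207 = 2.0006.
Difference in means = 23.1 − 34.0 = -10.9000.
-10.9000 ± 2.0006 → (-12.90, -8.90).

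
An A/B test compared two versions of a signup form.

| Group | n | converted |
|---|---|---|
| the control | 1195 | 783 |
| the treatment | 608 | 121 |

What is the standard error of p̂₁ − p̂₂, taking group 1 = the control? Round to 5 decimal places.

0.02124

Sample proportions: 783/1195 = 0.6552, 121/608 = 0.1990.
Each SE is √(p̂(1−p̂)/n): √(0.6552·0.3448/1195) = 0.01375 and √(0.1990·0.8010/608) = 0.01619.
SE(p̂₁ − p̂₂) = √(SE₁² + SE₂²) = √(0.0001890625 + 0.0002621161) = 0.02124, since the two samples are independent.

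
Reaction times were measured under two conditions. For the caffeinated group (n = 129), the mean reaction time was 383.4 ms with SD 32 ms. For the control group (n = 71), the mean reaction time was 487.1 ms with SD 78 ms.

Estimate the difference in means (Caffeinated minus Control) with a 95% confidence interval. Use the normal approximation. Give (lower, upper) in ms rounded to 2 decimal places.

(-122.67, -84.73)

SE₁ = s₁/√n₁ = 32/√129 = 2.8174; SE₂ = 78/√71 = 9.2569.
Independent samples, unequal variances: SE_diff = √(SE₁² + SE₂²) = √(7.93774276 + 85.69019761) = 9.6762.
z* = 1.960, so margin of error = 1.960 × 9.6762 = 18.9654.
Difference in means = 383.4 − 487.1 = -103.7000.
-103.7000 ± 18.9654 → (-122.67, -84.73).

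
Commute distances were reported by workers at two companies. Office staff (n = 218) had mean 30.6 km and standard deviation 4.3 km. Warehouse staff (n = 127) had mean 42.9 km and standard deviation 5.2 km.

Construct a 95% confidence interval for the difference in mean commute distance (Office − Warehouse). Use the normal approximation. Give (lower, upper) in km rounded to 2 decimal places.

Standard errors of each mean: 4.3/√218 = 0.2912 and 5.2/√127 = 0.4614.
SE(x̄₁ − x̄₂) = √(0.2912² + 0.4614²) = 0.5456 for independent samples with unequal variances.
With z* = 1.960, the margin is 1.960 × 0.5456 = 1.0694.
x̄₁ − x̄₂ = 30.6 − 42.9 = -12.3000; the interval is -12.3000 ± 1.0694 = (-13.37, -11.23).

(-13.37, -11.23)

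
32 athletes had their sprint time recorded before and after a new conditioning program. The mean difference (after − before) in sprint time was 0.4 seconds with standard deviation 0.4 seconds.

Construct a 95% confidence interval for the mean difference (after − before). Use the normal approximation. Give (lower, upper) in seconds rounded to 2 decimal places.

(0.26, 0.54)

This is a matched-pairs design, so SE = s_d/√n = 0.4/√32 = 0.0707.
Margin = 1.960 × 0.0707 = 0.1386; the interval is 0.4 ± 0.1386 = (0.26, 0.54).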